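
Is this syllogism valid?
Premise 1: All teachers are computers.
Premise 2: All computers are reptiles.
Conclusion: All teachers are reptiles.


Premise 1: All teachers are computers.
Premise 2: All computers are reptiles.
Conclusion: All teachers are reptiles.
Barbara syllogism (AAA-1): All A are B, All B are C → All A are C.
Middle term (computers) distributed in premise 2.

Valid


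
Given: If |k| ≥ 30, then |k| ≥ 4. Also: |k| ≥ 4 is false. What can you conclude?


Modus tollens: P → Q, ¬Q ⊢ ¬P
P: |k| ≥ 30
Q: |k| ≥ 4
We have P → Q and Q is false.
By modus tollens, P must be false.

It is not the case that |k| ≥ 30


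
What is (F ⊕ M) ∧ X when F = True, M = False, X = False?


F = True, M = False, X = False
Step 1: F ⊕ M = True XOR False = True
Step 2: True ∧ X = True AND False = False
XOR true when exactly one of F,M is true; then AND with X.

False


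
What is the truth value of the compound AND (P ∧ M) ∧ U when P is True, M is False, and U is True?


P = True, M = False, U = True
Step 1: P ∧ M = True AND False = False
Step 2: False ∧ U = False AND True = False
AND is true only when ALL operands are true.

False


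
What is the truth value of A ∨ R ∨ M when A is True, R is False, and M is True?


A = True, R = False, M = True
Step 1: A ∨ R = True OR False = True
Step 2: True ∨ M = True OR True = True
OR is true when at least one operand is true.

True


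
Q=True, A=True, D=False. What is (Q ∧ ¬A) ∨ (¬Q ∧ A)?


Q = True, A = True, D = False
Expression: (Q ∧ ¬A) ∨ (¬Q ∧ A)
Step 1: ¬A = NOT True = False
Step 2: Q ∧ ¬A = True AND False = False
Step 3: ¬Q = NOT True = False
Step 4: ¬Q ∧ A = False AND True = False
Step 5: (False) ∨ (False) = False OR False = False

False


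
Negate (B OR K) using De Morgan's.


De Morgan's law: ¬(P ∨ Q) ≡ ¬P ∧ ¬Q
¬(B ∨ K) = ¬B ∧ ¬K

¬B ∧ ¬K


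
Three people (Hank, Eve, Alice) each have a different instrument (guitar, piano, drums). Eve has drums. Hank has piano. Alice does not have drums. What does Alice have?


From clues:
  Hank → piano
  Eve → drums
By elimination, Alice gets the remaining.

guitar


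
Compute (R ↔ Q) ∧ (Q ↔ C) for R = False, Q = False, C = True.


R = False, Q = False, C = True
Step 1: R ↔ Q is true when R and Q have the same value. Result: True
Step 2: Q ↔ C is true when Q and C have the same value. Result: False
Step 3: True ∧ False = False

False


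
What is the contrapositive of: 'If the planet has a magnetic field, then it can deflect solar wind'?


Original: If the planet has a magnetic field, then it can deflect solar wind
Contrapositive: If ¬Q, then ¬P
Negate Q: not (it can deflect solar wind)
Negate P: not (the planet has a magnetic field)

If not (it can deflect solar wind), then not (the planet has a magnetic field).


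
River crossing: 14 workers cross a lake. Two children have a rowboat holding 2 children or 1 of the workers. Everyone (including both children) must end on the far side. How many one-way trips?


Per crossing of one of the workers: children→, one←, one of the workers→, one← = 4 trips
14 × 4 = 56, + 1 final children→ = 57
Minimum trips = 57

57


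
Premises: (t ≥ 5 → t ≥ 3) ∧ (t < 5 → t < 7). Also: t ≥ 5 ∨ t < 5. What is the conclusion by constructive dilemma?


Constructive dilemma: (P → Q) ∧ (R → S), P ∨ R ⊢ Q ∨ S
Premise 1: t ≥ 5 → t ≥ 3
Premise 2: t < 5 → t < 7
Premise 3: t ≥ 5 ∨ t < 5
Case 1: Assuming t ≥ 5, then by Premise 1, t ≥ 3.
Case 2: Assuming t < 5, then by Premise 2, t < 7.
Since one of t ≥ 5 or t < 5 must hold, we get t ≥ 3 or t < 7.

t ≥ 3 or t < 7.


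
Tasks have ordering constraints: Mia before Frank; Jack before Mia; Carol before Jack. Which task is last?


Constraints: Mia before Frank; Jack before Mia; Carol before Jack
The last task can have nothing scheduled after it, so it must never appear on the left of a 'before'.
Tasks appearing before some other task: Mia, Jack, Carol.
The only task not in that list is Frank → it is last.

Frank


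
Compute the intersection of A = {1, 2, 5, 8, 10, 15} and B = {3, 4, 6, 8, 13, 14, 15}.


A = {1, 2, 5, 8, 10, 15}
B = {3, 4, 6, 8, 13, 14, 15}
Operation: intersection
Elements in both: 8, 15

{8, 15}


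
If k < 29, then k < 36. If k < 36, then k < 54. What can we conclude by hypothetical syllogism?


Hypothetical syllogism: P → Q, Q → R ⊢ P → R
Premise 1: k < 29 → k < 36
Premise 2: k < 36 → k < 54
Chain the implications: the middle term (k < 36) links the two.
Conclusion: If k < 29, then k < 54.

If k < 29, then k < 54.


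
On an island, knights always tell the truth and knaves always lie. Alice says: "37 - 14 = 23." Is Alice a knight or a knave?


Statement: "37 - 14 = 23."
Actual: 37 - 14 = 23
Claimed: 23
Statement is TRUE → Alice tells the truth → Knight

Knight


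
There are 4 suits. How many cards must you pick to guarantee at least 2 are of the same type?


Pigeonhole: to guarantee k in one of n categories, need (k-1)×n + 1.
k = 2, n = 4
Minimum = (2-1) × 4 + 1 = 1 × 4 + 1

5


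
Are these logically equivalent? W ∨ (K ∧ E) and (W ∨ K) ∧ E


Expression 1: W ∨ (K ∧ E)
Expression 2: (W ∨ K) ∧ E
Truth table (W K E | Expr1 Expr2):
  T T T |   T     T
  T T F |   T     F   ← differ
  T F T |   T     T
  T F F |   T     F   ← differ
  F T T |   T     T
  F T F |   F     F
  F F T |   F     F
  F F F |   F     F
Counterexample: W=T, K=T, E=F gives Expr1 = T but Expr2 = F, so the expressions are NOT logically equivalent.

No


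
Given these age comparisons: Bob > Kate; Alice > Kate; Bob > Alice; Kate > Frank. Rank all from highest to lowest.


Constraints: Bob > Kate; Alice > Kate; Bob > Alice; Kate > Frank
Method: at each step, the next-highest is the one remaining person who never appears on the smaller side of a constraint between remaining people.
  Step 1: remaining {Alice, Bob, Kate, Frank}; on the smaller side: {Alice, Kate, Frank} → Bob is next (Bob > Kate; Bob > Alice).
  Step 2: remaining {Alice, Kate, Frank}; on the smaller side: {Kate, Frank} → Alice is next (Alice > Kate).
  Step 3: remaining {Kate, Frank}; on the smaller side: {Frank} → Kate is next (Kate > Frank).
  Step 4: only Frank remains → lowest.
Final ranking (highest to lowest):

Bob > Alice > Kate > Frank


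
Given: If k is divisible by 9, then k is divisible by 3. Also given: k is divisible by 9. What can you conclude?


Modus ponens: P → Q, P ⊢ Q
P: k is divisible by 9
Q: k is divisible by 3
We have P → Q and P is true.
By modus ponens, Q must be true.

k is divisible by 3


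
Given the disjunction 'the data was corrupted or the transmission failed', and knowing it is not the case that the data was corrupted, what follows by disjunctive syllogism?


Disjunctive syllogism: P ∨ Q, ¬P ⊢ Q
Disjunction: the data was corrupted ∨ the transmission failed
We know it is not the case that the data was corrupted.
By disjunctive syllogism, the other disjunct must be true.

The transmission failed


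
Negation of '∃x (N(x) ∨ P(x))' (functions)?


Original: ∃x (N(x) ∨ P(x))
Rule: ¬∀→∃, ¬∃→∀, negate predicate.
Negation: ∀x (¬N(x) ∧ ¬P(x))

∀x (¬N(x) ∧ ¬P(x))


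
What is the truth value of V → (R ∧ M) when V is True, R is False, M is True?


V = True, R = False, M = True
Step 1: R ∧ M = False AND True = False
Step 2: V → (False): false only when V=True and consequent=False.
Result: False

False


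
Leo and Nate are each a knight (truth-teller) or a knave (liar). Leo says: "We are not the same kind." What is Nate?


Leo says: "We are not the same kind."
Case 1: Leo is a Knight (truth-teller)
  Statement is true → they ARE different → Nate is a Knave
Case 2: Leo is a Knave (liar)
  Statement is false → they are NOT different → Nate is a Knave
In both cases, Nate is a Knave.

Knave


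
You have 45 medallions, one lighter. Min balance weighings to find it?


Each weighing has 3 outcomes (left heavy / balance / right heavy), so k weighings distinguish at most 3^k cases; splitting into three near-equal groups achieves this.
Need 3^k ≥ 45: 3^3 = 27 < 45 ≤ 3^4 = 81
k = ⌈log₃(45)⌉ = 4

4


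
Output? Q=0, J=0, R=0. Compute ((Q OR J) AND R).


Q OR J = 0|0 = 0
0 AND 0 = 0

0


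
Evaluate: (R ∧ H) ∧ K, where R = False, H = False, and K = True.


R = False, H = False, K = True
Step 1: R ∧ H = False AND False = False
Step 2: False ∧ K = False AND True = False
AND is true only when ALL operands are true.

False


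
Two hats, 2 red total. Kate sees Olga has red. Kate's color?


Total red = 2, Olga = red
Red accounted for: 1
Remaining for Kate: 1
Kate's hat is red.

red


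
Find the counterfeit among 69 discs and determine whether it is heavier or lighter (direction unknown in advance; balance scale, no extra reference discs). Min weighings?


Let n = 69. 138 possibilities (n discs × lighter/heavier); each weighing has 3 outcomes.
Bound for k weighings: say the first weighing puts j discs on each pan. If it tips, the 2j weighed discs remain suspects (each with a known direction) and k-1 weighings give 3^(k-1) outcomes; 3^(k-1) is odd, so 2j ≤ 3^(k-1) - 1. If it balances, the n - 2j unweighed discs remain with direction unknown: 2(n - 2j) ≤ 3^(k-1) - 1 by the same parity argument. Adding, n ≤ (3^(k-1) - 1) + (3^(k-1) - 1)/2 = (3^k - 3)/2, and the classical three-group strategy achieves this (3 discs in 2 weighings, 12 in 3, 39 in 4, 120 in 5).
So we need the smallest k with (3^k - 3)/2 ≥ 69.
k = 4: (3^4 - 3)/2 = 39 < 69 ✗
k = 5: (3^5 - 3)/2 = 120 ≥ 69 ✓

5


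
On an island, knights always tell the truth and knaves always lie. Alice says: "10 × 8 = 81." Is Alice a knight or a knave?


Statement: "10 × 8 = 81."
Actual: 10 × 8 = 80
Claimed: 81
Statement is FALSE → Alice lies → Knave

Knave


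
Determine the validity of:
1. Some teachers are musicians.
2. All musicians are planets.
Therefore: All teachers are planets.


Premise 1: Some teachers are musicians.
Premise 2: All musicians are planets.
Conclusion: All teachers are planets.
Fallacy: illicit minor. The minor term (teachers) is distributed in the conclusion ('All teachers ...') but undistributed in its premise ('Some teachers are musicians' doesn't cover all teachers).
Only 'Some teachers are planets' follows, not 'All'.

Invalid


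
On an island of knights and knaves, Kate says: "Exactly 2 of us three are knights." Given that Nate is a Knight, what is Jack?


Kate claims exactly 2 knights among Kate, Nate, Jack.
Given: Nate is a Knight.

Case 1: Kate is a Knight (tells truth)
  Then exactly 2 of the three are knights.
  Counting Kate, Nate: 2 knight(s) so far. Need 0 more → Jack = Knave.
Case 2: Kate is a Knave (lies)
  Then the count is NOT 2.
  If Jack = Knight, count = 2 = 2 → claim would be true, contradicts lie.
  If Jack = Knave, count = 1 ≠ 2 → lie confirmed ✓

Jack is a Knave.

Knave


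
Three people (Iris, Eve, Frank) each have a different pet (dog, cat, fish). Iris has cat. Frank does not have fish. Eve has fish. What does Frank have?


From clues:
  Iris → cat
  Eve → fish
By elimination, Frank gets the remaining.

dog


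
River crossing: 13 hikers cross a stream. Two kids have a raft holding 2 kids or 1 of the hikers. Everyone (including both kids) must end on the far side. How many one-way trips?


Per crossing of one of the hikers: kids→, one←, one of the hikers→, one← = 4 trips
13 × 4 = 52, + 1 final kids→ = 53
Minimum trips = 53

53


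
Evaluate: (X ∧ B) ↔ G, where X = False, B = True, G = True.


X = False, B = True, G = True
Step 1: X ∧ B = False AND True = False
Step 2: (False) ↔ G: true when both sides have same truth value.
Result: False ↔ True = False

False


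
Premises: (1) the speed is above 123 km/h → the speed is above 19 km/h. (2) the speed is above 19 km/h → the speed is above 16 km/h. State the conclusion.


Hypothetical syllogism: P → Q, Q → R ⊢ P → R
Premise 1: the speed is above 123 km/h → the speed is above 19 km/h
Premise 2: the speed is above 19 km/h → the speed is above 16 km/h
Chain the implications: the middle term (the speed is above 19 km/h) links the two.
Conclusion: If the speed is above 123 km/h, then the speed is above 16 km/h.

If the speed is above 123 km/h, then the speed is above 16 km/h.


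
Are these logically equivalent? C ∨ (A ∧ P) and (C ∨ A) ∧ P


Expression 1: C ∨ (A ∧ P)
Expression 2: (C ∨ A) ∧ P
Truth table (C A P | Expr1 Expr2):
  T T T |   T     T
  T T F |   T     F   ← differ
  T F T |   T     T
  T F F |   T     F   ← differ
  F T T |   T     T
  F T F |   F     F
  F F T |   F     F
  F F F |   F     F
Counterexample: C=T, A=T, P=F gives Expr1 = T but Expr2 = F, so the expressions are NOT logically equivalent.

No


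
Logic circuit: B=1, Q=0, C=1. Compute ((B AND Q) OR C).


B AND Q = 1&0 = 0
0 OR 1 = 1

1


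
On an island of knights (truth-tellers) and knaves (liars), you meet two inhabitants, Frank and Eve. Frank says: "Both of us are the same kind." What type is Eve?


Frank says: "Both of us are the same kind."
Case 1: Frank is a Knight (truth-teller)
  Statement is true → they ARE the same → Eve is also a Knight
Case 2: Frank is a Knave (liar)
  Statement is false → they are NOT the same → Eve is a Knight
In both cases, Eve is a Knight.

Knight


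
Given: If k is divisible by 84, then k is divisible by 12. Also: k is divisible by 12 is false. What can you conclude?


Modus tollens: P → Q, ¬Q ⊢ ¬P
P: k is divisible by 84
Q: k is divisible by 12
We have P → Q and Q is false.
By modus tollens, P must be false.

It is not the case that k is divisible by 84


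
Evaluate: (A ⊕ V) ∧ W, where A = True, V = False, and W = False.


A = True, V = False, W = False
Step 1: A ⊕ V = True XOR False = True
Step 2: True ∧ W = True AND False = False
XOR true when exactly one of A,V is true; then AND with W.

False


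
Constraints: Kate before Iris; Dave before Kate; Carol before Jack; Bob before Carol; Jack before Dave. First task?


Constraints: Kate before Iris; Dave before Kate; Carol before Jack; Bob before Carol; Jack before Dave
The first task can have nothing scheduled before it, so it must never appear on the right of a 'before'.
Tasks appearing after some 'before': Iris, Kate, Jack, Carol, Dave.
The only task not in that list is Bob → it is first.

Bob


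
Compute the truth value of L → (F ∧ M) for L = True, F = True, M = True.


L = True, F = True, M = True
Step 1: F ∧ M = True AND True = True
Step 2: L → (True): false only when L=True and consequent=False.
Result: True

True


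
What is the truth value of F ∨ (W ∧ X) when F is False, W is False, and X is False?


F = False, W = False, X = False
Step 1: W ∧ X = False AND False = False
Step 2: F ∨ False = False OR False = False
AND evaluated first (higher precedence); then OR applied.

False


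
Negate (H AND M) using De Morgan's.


De Morgan's law: ¬(P ∧ Q) ≡ ¬P ∨ ¬Q
¬(H ∧ M) = ¬H ∨ ¬M

¬H ∨ ¬M


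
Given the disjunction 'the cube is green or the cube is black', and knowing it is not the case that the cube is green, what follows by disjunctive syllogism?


Disjunctive syllogism: P ∨ Q, ¬P ⊢ Q
Disjunction: the cube is green ∨ the cube is black
We know it is not the case that the cube is green.
By disjunctive syllogism, the other disjunct must be true.

The cube is black


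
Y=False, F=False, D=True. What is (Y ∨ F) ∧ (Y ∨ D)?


Y = False, F = False, D = True
Expression: (Y ∨ F) ∧ (Y ∨ D)
Step 1: Y ∨ F = False OR False = False
Step 2: Y ∨ D = False OR True = True
Step 3: (False) ∧ (True) = False AND True = False

False


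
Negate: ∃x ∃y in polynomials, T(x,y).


Original: ∃x ∃y T(x,y)
Rule: ¬∀→∃, ¬∃→∀, negate predicate.
Negation: ∀x ∀y ¬T(x,y)

∀x ∀y ¬T(x,y)


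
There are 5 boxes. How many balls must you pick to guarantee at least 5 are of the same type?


Pigeonhole: to guarantee k in one of n categories, need (k-1)×n + 1.
k = 5, n = 5
Minimum = (5-1) × 5 + 1 = 4 × 5 + 1

21


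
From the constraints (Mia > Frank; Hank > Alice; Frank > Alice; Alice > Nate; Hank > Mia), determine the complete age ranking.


Constraints: Mia > Frank; Hank > Alice; Frank > Alice; Alice > Nate; Hank > Mia
Method: at each step, the next-highest is the one remaining person who never appears on the smaller side of a constraint between remaining people.
  Step 1: remaining {Hank, Frank, Mia, Nate, Alice}; on the smaller side: {Frank, Mia, Nate, Alice} → Hank is next (Hank > Alice; Hank > Mia).
  Step 2: remaining {Frank, Mia, Nate, Alice}; on the smaller side: {Frank, Nate, Alice} → Mia is next (Mia > Frank).
  Step 3: remaining {Frank, Nate, Alice}; on the smaller side: {Nate, Alice} → Frank is next (Frank > Alice).
  Step 4: remaining {Nate, Alice}; on the smaller side: {Nate} → Alice is next (Alice > Nate).
  Step 5: only Nate remains → lowest.
Final ranking (highest to lowest):

Hank > Mia > Frank > Alice > Nate


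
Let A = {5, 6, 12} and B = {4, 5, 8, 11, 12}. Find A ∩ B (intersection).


A = {5, 6, 12}
B = {4, 5, 8, 11, 12}
Operation: intersection
Elements in both: 5, 12

{5, 12}


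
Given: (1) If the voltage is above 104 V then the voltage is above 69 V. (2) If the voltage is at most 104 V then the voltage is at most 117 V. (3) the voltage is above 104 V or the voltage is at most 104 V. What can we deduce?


Constructive dilemma: (P → Q) ∧ (R → S), P ∨ R ⊢ Q ∨ S
Premise 1: the voltage is above 104 V → the voltage is above 69 V
Premise 2: the voltage is at most 104 V → the voltage is at most 117 V
Premise 3: the voltage is above 104 V ∨ the voltage is at most 104 V
Case 1: Assuming the voltage is above 104 V, then by Premise 1, the voltage is above 69 V.
Case 2: Assuming the voltage is at most 104 V, then by Premise 2, the voltage is at most 117 V.
Since one of the voltage is above 104 V or the voltage is at most 104 V must hold, we get the voltage is above 69 V or the voltage is at most 117 V.

The voltage is above 69 V or the voltage is at most 117 V.


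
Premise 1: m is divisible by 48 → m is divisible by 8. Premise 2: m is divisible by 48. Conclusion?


Modus ponens: P → Q, P ⊢ Q
P: m is divisible by 48
Q: m is divisible by 8
We have P → Q and P is true.
By modus ponens, Q must be true.

m is divisible by 8


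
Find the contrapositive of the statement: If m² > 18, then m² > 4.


Original: If m² > 18, then m² > 4
Contrapositive: If ¬Q, then ¬P
Negate Q: not (m² > 4)
Negate P: not (m² > 18)

If not (m² > 4), then not (m² > 18).


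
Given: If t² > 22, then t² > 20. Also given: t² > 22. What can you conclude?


Modus ponens: P → Q, P ⊢ Q
P: t² > 22
Q: t² > 20
We have P → Q and P is true.
By modus ponens, Q must be true.

t² > 20


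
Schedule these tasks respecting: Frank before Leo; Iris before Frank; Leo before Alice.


Constraints: Frank before Leo; Iris before Frank; Leo before Alice
Method: repeatedly schedule the remaining task that has no remaining task required before it.
  Step 1: remaining {Iris, Frank, Alice, Leo}; every task except Iris still has a predecessor pending → schedule Iris.
  Step 2: remaining {Frank, Alice, Leo}; every task except Frank still has a predecessor pending → schedule Frank.
  Step 3: remaining {Alice, Leo}; every task except Leo still has a predecessor pending → schedule Leo.
  Step 4: only Alice remains → schedule Alice.
Resulting order:

Iris → Frank → Leo → Alice


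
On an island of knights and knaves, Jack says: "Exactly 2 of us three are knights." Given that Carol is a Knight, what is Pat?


Jack claims exactly 2 knights among Jack, Carol, Pat.
Given: Carol is a Knight.

Case 1: Jack is a Knight (tells truth)
  Then exactly 2 of the three are knights.
  Counting Jack, Carol: 2 knight(s) so far. Need 0 more → Pat = Knave.
Case 2: Jack is a Knave (lies)
  Then the count is NOT 2.
  If Pat = Knight, count = 2 = 2 → claim would be true, contradicts lie.
  If Pat = Knave, count = 1 ≠ 2 → lie confirmed ✓

Pat is a Knave.

Knave


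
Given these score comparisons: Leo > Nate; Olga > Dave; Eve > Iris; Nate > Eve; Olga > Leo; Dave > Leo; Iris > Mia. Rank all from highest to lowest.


Constraints: Leo > Nate; Olga > Dave; Eve > Iris; Nate > Eve; Olga > Leo; Dave > Leo; Iris > Mia
Method: at each step, the next-highest is the one remaining person who never appears on the smaller side of a constraint between remaining people.
  Step 1: remaining {Eve, Mia, Iris, Dave, Olga, Nate, Leo}; on the smaller side: {Eve, Mia, Iris, Dave, Nate, Leo} → Olga is next (Olga > Dave; Olga > Leo).
  Step 2: remaining {Eve, Mia, Iris, Dave, Nate, Leo}; on the smaller side: {Eve, Mia, Iris, Nate, Leo} → Dave is next (Dave > Leo).
  Step 3: remaining {Eve, Mia, Iris, Nate, Leo}; on the smaller side: {Eve, Mia, Iris, Nate} → Leo is next (Leo > Nate).
  Step 4: remaining {Eve, Mia, Iris, Nate}; on the smaller side: {Eve, Mia, Iris} → Nate is next (Nate > Eve).
  Step 5: remaining {Eve, Mia, Iris}; on the smaller side: {Mia, Iris} → Eve is next (Eve > Iris).
  Step 6: remaining {Mia, Iris}; on the smaller side: {Mia} → Iris is next (Iris > Mia).
  Step 7: only Mia remains → lowest.
Final ranking (highest to lowest):

Olga > Dave > Leo > Nate > Eve > Iris > Mia


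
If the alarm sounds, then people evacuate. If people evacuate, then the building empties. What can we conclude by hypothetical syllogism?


Hypothetical syllogism: P → Q, Q → R ⊢ P → R
Premise 1: the alarm sounds → people evacuate
Premise 2: people evacuate → the building empties
Chain the implications: the middle term (people evacuate) links the two.
Conclusion: If the alarm sounds, then the building empties.

If the alarm sounds, then the building empties.


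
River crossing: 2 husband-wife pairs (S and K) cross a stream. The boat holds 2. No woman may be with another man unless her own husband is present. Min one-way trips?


Label couples S and K.
1. WS+WK → (far: WS,WK; near: HS,HK)
2. WS ←   (far: WK; near: HS,HK,WS)
3. HS+HK → (far: HS,HK,WK; near: WS)
4. HS ←   (far: HK,WK; near: HS,WS)  — HS returns, since WS is alone on near bank
5. HS+WS → (far: all four; near: empty)
Every state respects the constraint.
Minimum trips = 5

5


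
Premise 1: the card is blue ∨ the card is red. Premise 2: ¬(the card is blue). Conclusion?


Disjunctive syllogism: P ∨ Q, ¬P ⊢ Q
Disjunction: the card is blue ∨ the card is red
We know it is not the case that the card is blue.
By disjunctive syllogism, the other disjunct must be true.

The card is red


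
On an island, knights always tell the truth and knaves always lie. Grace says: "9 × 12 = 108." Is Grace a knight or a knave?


Statement: "9 × 12 = 108."
Actual: 9 × 12 = 108
Claimed: 108
Statement is TRUE → Grace tells the truth → Knight

Knight


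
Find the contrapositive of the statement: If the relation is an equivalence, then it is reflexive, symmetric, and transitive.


Original: If the relation is an equivalence, then it is reflexive, symmetric, and transitive
Contrapositive: If ¬Q, then ¬P
Negate Q: not (it is reflexive, symmetric, and transitive)
Negate P: not (the relation is an equivalence)

If not (it is reflexive, symmetric, and transitive), then not (the relation is an equivalence).


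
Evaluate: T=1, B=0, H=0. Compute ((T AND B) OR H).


T AND B = 1&0 = 0
0 OR 0 = 0

0


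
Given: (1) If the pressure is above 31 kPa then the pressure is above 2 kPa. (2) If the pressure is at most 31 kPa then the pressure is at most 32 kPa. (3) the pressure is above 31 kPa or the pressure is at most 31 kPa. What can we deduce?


Constructive dilemma: (P → Q) ∧ (R → S), P ∨ R ⊢ Q ∨ S
Premise 1: the pressure is above 31 kPa → the pressure is above 2 kPa
Premise 2: the pressure is at most 31 kPa → the pressure is at most 32 kPa
Premise 3: the pressure is above 31 kPa ∨ the pressure is at most 31 kPa
Case 1: Assuming the pressure is above 31 kPa, then by Premise 1, the pressure is above 2 kPa.
Case 2: Assuming the pressure is at most 31 kPa, then by Premise 2, the pressure is at most 32 kPa.
Since one of the pressure is above 31 kPa or the pressure is at most 31 kPa must hold, we get the pressure is above 2 kPa or the pressure is at most 32 kPa.

The pressure is above 2 kPa or the pressure is at most 32 kPa.


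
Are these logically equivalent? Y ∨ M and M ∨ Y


Expression 1: Y ∨ M
Expression 2: M ∨ Y
Truth table (Y M | Expr1 Expr2):
  T T |   T     T
  T F |   T     T
  F T |   T     T
  F F |   F     F
All 4 rows agree, so the expressions are logically equivalent.

Yes


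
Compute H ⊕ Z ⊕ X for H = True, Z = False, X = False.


H = True, Z = False, X = False
Step 1: H ⊕ Z = True XOR False = True
Step 2: True ⊕ X = True XOR False = True
XOR is true when an odd number of operands are true.

True


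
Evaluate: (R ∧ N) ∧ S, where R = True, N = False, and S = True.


R = True, N = False, S = True
Step 1: R ∧ N = True AND False = False
Step 2: False ∧ S = False AND True = False
AND is true only when ALL operands are true.

False


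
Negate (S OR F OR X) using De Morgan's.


De Morgan's law: ¬(P ∨ Q ∨ R) ≡ ¬P ∧ ¬Q ∧ ¬R
¬(S ∨ F ∨ X) = ¬S ∧ ¬F ∧ ¬X

¬S ∧ ¬F ∧ ¬X


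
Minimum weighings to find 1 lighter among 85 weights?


Each weighing has 3 outcomes (left heavy / balance / right heavy), so k weighings distinguish at most 3^k cases; splitting into three near-equal groups achieves this.
Need 3^k ≥ 85: 3^4 = 81 < 85 ≤ 3^5 = 243
k = ⌈log₃(85)⌉ = 5

5


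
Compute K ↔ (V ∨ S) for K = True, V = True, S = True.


K = True, V = True, S = True
Step 1: V ∨ S = True OR True = True
Step 2: K ↔ (True): true when both sides have same truth value.
Result: True ↔ True = True

True


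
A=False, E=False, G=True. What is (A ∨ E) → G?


A = False, E = False, G = True
Expression: (A ∨ E) → G
Step 1: A ∨ E = False OR False = False
Step 2: (False) → G = False → True (false only if antecedent True and consequent False) = True

True


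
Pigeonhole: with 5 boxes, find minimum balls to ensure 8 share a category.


Pigeonhole: to guarantee k in one of n categories, need (k-1)×n + 1.
k = 8, n = 5
Minimum = (8-1) × 5 + 1 = 7 × 5 + 1

36


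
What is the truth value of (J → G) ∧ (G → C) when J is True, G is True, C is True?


J = True, G = True, C = True
Step 1: J → G is false only when J=True and G=False. Result: True
Step 2: G → C is false only when G=True and C=False. Result: True
Step 3: True ∧ True = True

True


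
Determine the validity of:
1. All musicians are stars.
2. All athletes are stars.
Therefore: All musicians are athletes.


Premise 1: All musicians are stars.
Premise 2: All athletes are stars.
Conclusion: All musicians are athletes.
Fallacy: undistributed middle. stars is predicate in both.
Counterexample: musicians and athletes could be disjoint subsets of stars.

Invalid


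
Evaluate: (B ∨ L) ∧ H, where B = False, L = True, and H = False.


B = False, L = True, H = False
Step 1: B ∨ L = False OR True = True
Step 2: True ∧ H = True AND False = False
OR is true when at least one operand is true; AND requires both.

False


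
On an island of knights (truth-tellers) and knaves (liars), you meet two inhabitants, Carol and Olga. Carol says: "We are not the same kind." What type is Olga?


Carol says: "We are not the same kind."
Case 1: Carol is a Knight (truth-teller)
  Statement is true → they ARE different → Olga is a Knave
Case 2: Carol is a Knave (liar)
  Statement is false → they are NOT different → Olga is a Knave
In both cases, Olga is a Knave.

Knave


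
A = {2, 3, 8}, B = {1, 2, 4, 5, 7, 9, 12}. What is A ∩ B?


A = {2, 3, 8}
B = {1, 2, 4, 5, 7, 9, 12}
Operation: intersection
Elements in both: 2

{2}


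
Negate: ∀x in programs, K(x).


Original: ∀x K(x)
Rule: ¬∀→∃, ¬∃→∀, negate predicate.
Negation: ∃x ¬K(x)

∃x ¬K(x)


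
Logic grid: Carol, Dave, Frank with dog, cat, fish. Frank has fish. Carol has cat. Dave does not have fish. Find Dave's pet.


From clues:
  Frank → fish
  Carol → cat
By elimination, Dave gets the remaining.

dog


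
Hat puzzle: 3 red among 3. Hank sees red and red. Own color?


Total red = 3, seen red = 2
Own red = 3 - 2 = 1
Hank's hat is red.

red


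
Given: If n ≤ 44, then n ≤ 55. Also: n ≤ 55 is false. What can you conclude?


Modus tollens: P → Q, ¬Q ⊢ ¬P
P: n ≤ 44
Q: n ≤ 55
We have P → Q and Q is false.
By modus tollens, P must be false.

It is not the case that n ≤ 44


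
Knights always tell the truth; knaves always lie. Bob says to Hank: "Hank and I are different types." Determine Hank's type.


Bob says: "Hank and I are different types."
Case 1: Bob is a Knight (truth-teller)
  Statement is true → they ARE different → Hank is a Knave
Case 2: Bob is a Knave (liar)
  Statement is false → they are NOT different → Hank is a Knave
In both cases, Hank is a Knave.

Knave


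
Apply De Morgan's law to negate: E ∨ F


De Morgan's law: ¬(P ∨ Q) ≡ ¬P ∧ ¬Q
¬(E ∨ F) = ¬E ∧ ¬F

¬E ∧ ¬F


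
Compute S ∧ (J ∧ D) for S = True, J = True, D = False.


S = True, J = True, D = False
Step 1: J ∧ D = True AND False = False
Step 2: S ∧ False = True AND False = False
AND is true only when ALL operands are true.

False


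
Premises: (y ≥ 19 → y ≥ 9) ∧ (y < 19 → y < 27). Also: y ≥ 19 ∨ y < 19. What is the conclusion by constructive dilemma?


Constructive dilemma: (P → Q) ∧ (R → S), P ∨ R ⊢ Q ∨ S
Premise 1: y ≥ 19 → y ≥ 9
Premise 2: y < 19 → y < 27
Premise 3: y ≥ 19 ∨ y < 19
Case 1: Assuming y ≥ 19, then by Premise 1, y ≥ 9.
Case 2: Assuming y < 19, then by Premise 2, y < 27.
Since one of y ≥ 19 or y < 19 must hold, we get y ≥ 9 or y < 27.

y ≥ 9 or y < 27.


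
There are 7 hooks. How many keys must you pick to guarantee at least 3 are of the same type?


Pigeonhole: to guarantee k in one of n categories, need (k-1)×n + 1.
k = 3, n = 7
Minimum = (3-1) × 7 + 1 = 2 × 7 + 1

15


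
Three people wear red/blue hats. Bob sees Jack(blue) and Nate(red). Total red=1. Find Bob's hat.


Total red = 1, seen red = 1
Own red = 1 - 1 = 0
Bob's hat is blue.

blue


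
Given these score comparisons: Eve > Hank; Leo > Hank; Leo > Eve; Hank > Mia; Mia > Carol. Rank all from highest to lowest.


Constraints: Eve > Hank; Leo > Hank; Leo > Eve; Hank > Mia; Mia > Carol
Method: at each step, the next-highest is the one remaining person who never appears on the smaller side of a constraint between remaining people.
  Step 1: remaining {Eve, Leo, Carol, Hank, Mia}; on the smaller side: {Eve, Carol, Hank, Mia} → Leo is next (Leo > Hank; Leo > Eve).
  Step 2: remaining {Eve, Carol, Hank, Mia}; on the smaller side: {Carol, Hank, Mia} → Eve is next (Eve > Hank).
  Step 3: remaining {Carol, Hank, Mia}; on the smaller side: {Carol, Mia} → Hank is next (Hank > Mia).
  Step 4: remaining {Carol, Mia}; on the smaller side: {Carol} → Mia is next (Mia > Carol).
  Step 5: only Carol remains → lowest.
Final ranking (highest to lowest):

Leo > Eve > Hank > Mia > Carol


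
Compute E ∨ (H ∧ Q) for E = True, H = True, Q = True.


E = True, H = True, Q = True
Step 1: H ∧ Q = True AND True = True
Step 2: E ∨ True = True OR True = True
AND evaluated first (higher precedence); then OR applied.

True


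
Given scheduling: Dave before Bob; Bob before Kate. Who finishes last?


Constraints: Dave before Bob; Bob before Kate
The last task can have nothing scheduled after it, so it must never appear on the left of a 'before'.
Tasks appearing before some other task: Dave, Bob.
The only task not in that list is Kate → it is last.

Kate


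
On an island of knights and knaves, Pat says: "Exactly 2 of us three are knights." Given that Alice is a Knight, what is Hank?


Pat claims exactly 2 knights among Pat, Alice, Hank.
Given: Alice is a Knight.

Case 1: Pat is a Knight (tells truth)
  Then exactly 2 of the three are knights.
  Counting Pat, Alice: 2 knight(s) so far. Need 0 more → Hank = Knave.
Case 2: Pat is a Knave (lies)
  Then the count is NOT 2.
  If Hank = Knight, count = 2 = 2 → claim would be true, contradicts lie.
  If Hank = Knave, count = 1 ≠ 2 → lie confirmed ✓

Hank is a Knave.

Knave


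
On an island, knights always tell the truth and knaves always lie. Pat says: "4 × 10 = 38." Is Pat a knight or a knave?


Statement: "4 × 10 = 38."
Actual: 4 × 10 = 40
Claimed: 38
Statement is FALSE → Pat lies → Knave

Knave


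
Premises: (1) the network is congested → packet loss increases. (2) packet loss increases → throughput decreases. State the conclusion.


Hypothetical syllogism: P → Q, Q → R ⊢ P → R
Premise 1: the network is congested → packet loss increases
Premise 2: packet loss increases → throughput decreases
Chain the implications: the middle term (packet loss increases) links the two.
Conclusion: If the network is congested, then throughput decreases.

If the network is congested, then throughput decreases.


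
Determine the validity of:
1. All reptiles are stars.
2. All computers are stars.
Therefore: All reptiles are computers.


Premise 1: All reptiles are stars.
Premise 2: All computers are stars.
Conclusion: All reptiles are computers.
Fallacy: undistributed middle. stars is predicate in both.
Counterexample: reptiles and computers could be disjoint subsets of stars.

Invalid


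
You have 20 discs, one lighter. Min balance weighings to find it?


Each weighing has 3 outcomes (left heavy / balance / right heavy), so k weighings distinguish at most 3^k cases; splitting into three near-equal groups achieves this.
Need 3^k ≥ 20: 3^2 = 9 < 20 ≤ 3^3 = 27
k = ⌈log₃(20)⌉ = 3

3


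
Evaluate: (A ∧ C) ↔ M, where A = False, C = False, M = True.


A = False, C = False, M = True
Step 1: A ∧ C = False AND False = False
Step 2: (False) ↔ M: true when both sides have same truth value.
Result: False ↔ True = False

False


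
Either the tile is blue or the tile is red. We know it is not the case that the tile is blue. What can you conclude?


Disjunctive syllogism: P ∨ Q, ¬P ⊢ Q
Disjunction: the tile is blue ∨ the tile is red
We know it is not the case that the tile is blue.
By disjunctive syllogism, the other disjunct must be true.

The tile is red


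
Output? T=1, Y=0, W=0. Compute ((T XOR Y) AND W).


T XOR Y = 1^0 = 1
1 AND 0 = 0

0


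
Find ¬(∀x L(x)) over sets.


Original: ∀x L(x)
Rule: ¬∀→∃, ¬∃→∀, negate predicate.
Negation: ∃x ¬L(x)

∃x ¬L(x)


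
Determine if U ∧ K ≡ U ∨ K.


Expression 1: U ∧ K
Expression 2: U ∨ K
Truth table (U K | Expr1 Expr2):
  T T |   T     T
  T F |   F     T   ← differ
  F T |   F     T   ← differ
  F F |   F     F
Counterexample: U=T, K=F gives Expr1 = F but Expr2 = T, so the expressions are NOT logically equivalent.

No


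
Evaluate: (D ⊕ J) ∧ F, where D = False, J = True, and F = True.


D = False, J = True, F = True
Step 1: D ⊕ J = False XOR True = True
Step 2: True ∧ F = True AND True = True
XOR true when exactly one of D,J is true; then AND with F.

True


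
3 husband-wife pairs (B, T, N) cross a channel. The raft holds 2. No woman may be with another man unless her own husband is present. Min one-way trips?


Label couples B, T, N (H = husband, W = wife).
Counting alone: 6 people, the raft carries 2 and someone must bring it back, so each round trip nets at most +1 on the far side until the last crossing → at least 9 trips. The jealousy constraint makes 9 impossible; the shortest valid schedule has 11:
1. WB+WT →  (far: WB,WT; near: HB,HT,HN,WN)
2. WB ←       (far: WT; near: HB,HT,HN,WB,WN)
3. WB+WN →  (far: WB,WT,WN; near: HB,HT,HN)
4. WB ←       (far: WT,WN; near: HB,HT,HN,WB)
5. HT+HN →  (far: HT,WT,HN,WN; near: HB,WB)
6. HT+WT ←  (far: HN,WN; near: HB,WB,HT,WT)
7. HB+HT →  (far: HB,HT,HN,WN; near: WB,WT)
8. WN ←       (far: HB,HT,HN; near: WB,WT,WN)
9. WB+WT →  (far: HB,WB,HT,WT,HN; near: WN)
10. HN ←      (far: HB,WB,HT,WT; near: HN,WN)
11. HN+WN → (far: all six; near: empty)
In every state each wife is either with her husband or with no other man.
Minimum trips = 11

11


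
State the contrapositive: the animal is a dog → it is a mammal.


Original: If the animal is a dog, then it is a mammal
Contrapositive: If ¬Q, then ¬P
Negate Q: not (it is a mammal)
Negate P: not (the animal is a dog)

If not (it is a mammal), then not (the animal is a dog).


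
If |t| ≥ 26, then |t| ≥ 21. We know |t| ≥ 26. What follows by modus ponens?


Modus ponens: P → Q, P ⊢ Q
P: |t| ≥ 26
Q: |t| ≥ 21
We have P → Q and P is true.
By modus ponens, Q must be true.

|t| ≥ 21


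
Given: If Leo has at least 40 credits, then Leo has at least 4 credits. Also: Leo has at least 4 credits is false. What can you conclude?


Modus tollens: P → Q, ¬Q ⊢ ¬P
P: Leo has at least 40 credits
Q: Leo has at least 4 credits
We have P → Q and Q is false.
By modus tollens, P must be false.

It is not the case that Leo has at least 40 credits


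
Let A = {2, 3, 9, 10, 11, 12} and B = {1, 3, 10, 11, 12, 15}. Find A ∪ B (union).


A = {2, 3, 9, 10, 11, 12}
B = {1, 3, 10, 11, 12, 15}
Operation: union
All elements combined: 1, 2, 3, 9, 10, 11, 12, 15

{1, 2, 3, 9, 10, 11, 12, 15}


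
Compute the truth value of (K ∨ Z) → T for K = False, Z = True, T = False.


K = False, Z = True, T = False
Step 1: K ∨ Z = False OR True = True
Step 2: (True) → T: false only when antecedent=True and T=False.
Result: False

False


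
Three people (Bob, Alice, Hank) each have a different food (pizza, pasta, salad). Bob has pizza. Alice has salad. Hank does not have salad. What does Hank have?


From clues:
  Alice → salad
  Bob → pizza
By elimination, Hank gets the remaining.

pasta


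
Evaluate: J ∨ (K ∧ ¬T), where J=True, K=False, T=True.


J = True, K = False, T = True
Expression: J ∨ (K ∧ ¬T)
Step 1: ¬T = NOT True = False
Step 2: K ∧ ¬T = False AND False = False
Step 3: J ∨ (False) = True OR False = True

True


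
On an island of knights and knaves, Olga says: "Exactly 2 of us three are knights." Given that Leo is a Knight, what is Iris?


Olga claims exactly 2 knights among Olga, Leo, Iris.
Given: Leo is a Knight.

Case 1: Olga is a Knight (tells truth)
  Then exactly 2 of the three are knights.
  Counting Olga, Leo: 2 knight(s) so far. Need 0 more → Iris = Knave.
Case 2: Olga is a Knave (lies)
  Then the count is NOT 2.
  If Iris = Knight, count = 2 = 2 → claim would be true, contradicts lie.
  If Iris = Knave, count = 1 ≠ 2 → lie confirmed ✓

Iris is a Knave.

Knave


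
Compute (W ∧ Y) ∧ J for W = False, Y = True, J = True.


W = False, Y = True, J = True
Step 1: W ∧ Y = False AND True = False
Step 2: False ∧ J = False AND True = False
AND is true only when ALL operands are true.

False


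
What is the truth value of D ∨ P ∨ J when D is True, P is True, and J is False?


D = True, P = True, J = False
Step 1: D ∨ P = True OR True = True
Step 2: True ∨ J = True OR False = True
OR is true when at least one operand is true.

True


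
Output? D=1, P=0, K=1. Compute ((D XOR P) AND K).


D XOR P = 1^0 = 1
1 AND 1 = 1

1


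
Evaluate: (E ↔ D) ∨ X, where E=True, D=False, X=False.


E = True, D = False, X = False
Expression: (E ↔ D) ∨ X
Step 1: E ↔ D = (True iff False) (true when values match) = False
Step 2: (False) ∨ X = False OR False = False

False
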